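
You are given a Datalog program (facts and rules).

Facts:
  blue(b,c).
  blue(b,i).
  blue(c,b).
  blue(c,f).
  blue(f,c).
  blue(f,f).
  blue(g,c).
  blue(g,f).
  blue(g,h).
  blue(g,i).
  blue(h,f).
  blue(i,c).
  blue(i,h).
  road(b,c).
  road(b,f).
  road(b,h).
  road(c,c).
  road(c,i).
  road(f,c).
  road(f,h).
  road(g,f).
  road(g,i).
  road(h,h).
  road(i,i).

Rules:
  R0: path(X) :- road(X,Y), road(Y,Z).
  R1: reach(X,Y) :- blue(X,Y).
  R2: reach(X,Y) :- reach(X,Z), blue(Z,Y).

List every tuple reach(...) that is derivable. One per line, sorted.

round 1: derive reach(b,c) via R1 from blue(b,c)
round 1: derive reach(b,i) via R1 from blue(b,i)
round 1: derive reach(c,b) via R1 from blue(c,b)
round 1: derive reach(c,f) via R1 from blue(c,f)
round 1: derive reach(f,c) via R1 from blue(f,c)
round 1: derive reach(f,f) via R1 from blue(f,f)
round 1: derive reach(g,c) via R1 from blue(g,c)
round 1: derive reach(g,f) via R1 from blue(g,f)
round 1: derive reach(g,h) via R1 from blue(g,h)
round 1: derive reach(g,i) via R1 from blue(g,i)
round 1: derive reach(h,f) via R1 from blue(h,f)
round 1: derive reach(i,c) via R1 from blue(i,c)
round 1: derive reach(i,h) via R1 from blue(i,h)
round 2: derive reach(b,b) via R2 from reach(b,c), blue(c,b)
round 2: derive reach(b,f) via R2 from reach(b,c), blue(c,f)
round 2: derive reach(b,h) via R2 from reach(b,i), blue(i,h)
round 2: derive reach(c,c) via R2 from reach(c,b), blue(b,c)
round 2: derive reach(c,i) via R2 from reach(c,b), blue(b,i)
round 2: derive reach(f,b) via R2 from reach(f,c), blue(c,b)
round 2: derive reach(g,b) via R2 from reach(g,c), blue(c,b)
round 2: derive reach(h,c) via R2 from reach(h,f), blue(f,c)
round 2: derive reach(i,b) via R2 from reach(i,c), blue(c,b)
round 2: derive reach(i,f) via R2 from reach(i,c), blue(c,f)
round 3: derive reach(c,h) via R2 from reach(c,i), blue(i,h)
round 3: derive reach(f,i) via R2 from reach(f,b), blue(b,i)
round 3: derive reach(h,b) via R2 from reach(h,c), blue(c,b)
round 3: derive reach(i,i) via R2 from reach(i,b), blue(b,i)
round 4: derive reach(f,h) via R2 from reach(f,i), blue(i,h)
round 4: derive reach(h,i) via R2 from reach(h,b), blue(b,i)
round 5: derive reach(h,h) via R2 from reach(h,i), blue(i,h)

reach(b,b)
reach(b,c)
reach(b,f)
reach(b,h)
reach(b,i)
reach(c,b)
reach(c,c)
reach(c,f)
reach(c,h)
reach(c,i)
reach(f,b)
reach(f,c)
reach(f,f)
reach(f,h)
reach(f,i)
reach(g,b)
reach(g,c)
reach(g,f)
reach(g,h)
reach(g,i)
reach(h,b)
reach(h,c)
reach(h,f)
reach(h,h)
reach(h,i)
reach(i,b)
reach(i,c)
reach(i,f)
reach(i,h)
reach(i,i)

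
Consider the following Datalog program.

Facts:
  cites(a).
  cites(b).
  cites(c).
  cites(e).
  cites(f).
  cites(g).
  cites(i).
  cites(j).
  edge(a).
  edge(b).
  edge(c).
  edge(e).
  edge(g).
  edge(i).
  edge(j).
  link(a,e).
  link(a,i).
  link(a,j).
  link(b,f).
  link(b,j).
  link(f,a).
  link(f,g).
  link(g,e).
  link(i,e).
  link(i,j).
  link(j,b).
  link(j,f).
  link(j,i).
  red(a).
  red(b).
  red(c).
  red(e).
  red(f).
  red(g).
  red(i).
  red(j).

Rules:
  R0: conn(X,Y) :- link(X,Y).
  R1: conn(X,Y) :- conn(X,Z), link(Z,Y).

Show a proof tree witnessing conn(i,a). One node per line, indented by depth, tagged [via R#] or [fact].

round 1: derive conn(a,e) via R0 from link(a,e)
round 1: derive conn(a,i) via R0 from link(a,i)
round 1: derive conn(a,j) via R0 from link(a,j)
round 1: derive conn(b,f) via R0 from link(b,f)
round 1: derive conn(b,j) via R0 from link(b,j)
round 1: derive conn(f,a) via R0 from link(f,a)
round 1: derive conn(f,g) via R0 from link(f,g)
round 1: derive conn(g,e) via R0 from link(g,e)
round 1: derive conn(i,e) via R0 from link(i,e)
round 1: derive conn(i,j) via R0 from link(i,j)
round 1: derive conn(j,b) via R0 from link(j,b)
round 1: derive conn(j,f) via R0 from link(j,f)
round 1: derive conn(j,i) via R0 from link(j,i)
round 2: derive conn(a,b) via R1 from conn(a,j), link(j,b)
round 2: derive conn(a,f) via R1 from conn(a,j), link(j,f)
round 2: derive conn(b,a) via R1 from conn(b,f), link(f,a)
round 2: derive conn(b,b) via R1 from conn(b,j), link(j,b)
round 2: derive conn(b,g) via R1 from conn(b,f), link(f,g)
round 2: derive conn(b,i) via R1 from conn(b,j), link(j,i)
round 2: derive conn(f,e) via R1 from conn(f,a), link(a,e)
round 2: derive conn(f,i) via R1 from conn(f,a), link(a,i)
round 2: derive conn(f,j) via R1 from conn(f,a), link(a,j)
round 2: derive conn(i,b) via R1 from conn(i,j), link(j,b)
round 2: derive conn(i,f) via R1 from conn(i,j), link(j,f)
round 2: derive conn(i,i) via R1 from conn(i,j), link(j,i)
round 2: derive conn(j,a) via R1 from conn(j,f), link(f,a)
round 2: derive conn(j,e) via R1 from conn(j,i), link(i,e)
round 2: derive conn(j,g) via R1 from conn(j,f), link(f,g)
round 2: derive conn(j,j) via R1 from conn(j,b), link(b,j)
round 3: derive conn(a,a) via R1 from conn(a,f), link(f,a)
round 3: derive conn(a,g) via R1 from conn(a,f), link(f,g)
round 3: derive conn(b,e) via R1 from conn(b,a), link(a,e)
round 3: derive conn(f,b) via R1 from conn(f,j), link(j,b)
round 3: derive conn(f,f) via R1 from conn(f,j), link(j,f)
round 3: derive conn(i,a) via R1 from conn(i,f), link(f,a)
round 3: derive conn(i,g) via R1 from conn(i,f), link(f,g)

conn(i,a)  [via R1]
  conn(i,f)  [via R1]
    conn(i,j)  [via R0]
      link(i,j)  [fact]
    link(j,f)  [fact]
  link(f,a)  [fact]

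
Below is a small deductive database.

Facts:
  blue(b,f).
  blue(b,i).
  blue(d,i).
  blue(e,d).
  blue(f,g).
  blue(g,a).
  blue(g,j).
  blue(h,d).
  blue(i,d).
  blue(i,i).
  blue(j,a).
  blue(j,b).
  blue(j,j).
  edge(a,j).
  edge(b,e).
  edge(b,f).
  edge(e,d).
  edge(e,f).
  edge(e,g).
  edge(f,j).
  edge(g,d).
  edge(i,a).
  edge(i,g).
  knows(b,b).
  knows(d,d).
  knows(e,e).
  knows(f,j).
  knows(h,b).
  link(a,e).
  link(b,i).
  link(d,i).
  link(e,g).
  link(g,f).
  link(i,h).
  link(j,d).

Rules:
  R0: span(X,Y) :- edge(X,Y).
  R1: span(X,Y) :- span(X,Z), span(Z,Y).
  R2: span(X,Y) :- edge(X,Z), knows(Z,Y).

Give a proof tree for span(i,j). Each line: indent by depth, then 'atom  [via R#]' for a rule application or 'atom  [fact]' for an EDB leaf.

round 1: derive span(a,j) via R0 from edge(a,j)
round 1: derive span(b,e) via R0 from edge(b,e)
round 1: derive span(b,f) via R0 from edge(b,f)
round 1: derive span(e,d) via R0 from edge(e,d)
round 1: derive span(e,f) via R0 from edge(e,f)
round 1: derive span(e,g) via R0 from edge(e,g)
round 1: derive span(f,j) via R0 from edge(f,j)
round 1: derive span(g,d) via R0 from edge(g,d)
round 1: derive span(i,a) via R0 from edge(i,a)
round 1: derive span(i,g) via R0 from edge(i,g)
round 1: derive span(b,j) via R2 from edge(b,f), knows(f,j)
round 1: derive span(e,j) via R2 from edge(e,f), knows(f,j)
round 2: derive span(b,d) via R1 from span(b,e), span(e,d)
round 2: derive span(b,g) via R1 from span(b,e), span(e,g)
round 2: derive span(i,d) via R1 from span(i,g), span(g,d)
round 2: derive span(i,j) via R1 from span(i,a), span(a,j)

span(i,j)  [via R1]
  span(i,a)  [via R0]
    edge(i,a)  [fact]
  span(a,j)  [via R0]
    edge(a,j)  [fact]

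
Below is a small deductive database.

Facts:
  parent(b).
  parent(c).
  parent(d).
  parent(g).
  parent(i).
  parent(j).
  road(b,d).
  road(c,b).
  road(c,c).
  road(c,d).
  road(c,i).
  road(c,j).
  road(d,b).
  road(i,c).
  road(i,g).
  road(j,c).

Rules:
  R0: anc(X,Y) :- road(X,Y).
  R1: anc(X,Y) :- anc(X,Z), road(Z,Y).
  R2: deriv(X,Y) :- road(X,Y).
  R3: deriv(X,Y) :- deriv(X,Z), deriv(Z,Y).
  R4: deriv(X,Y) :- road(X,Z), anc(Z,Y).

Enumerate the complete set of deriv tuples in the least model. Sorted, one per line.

deriv(b,b)
deriv(b,d)
deriv(c,b)
deriv(c,c)
deriv(c,d)
deriv(c,g)
deriv(c,i)
deriv(c,j)
deriv(d,b)
deriv(d,d)
deriv(i,b)
deriv(i,c)
deriv(i,d)
deriv(i,g)
deriv(i,i)
deriv(i,j)
deriv(j,b)
deriv(j,c)
deriv(j,d)
deriv(j,g)
deriv(j,i)
deriv(j,j)

round 1: derive anc(b,d) via R0 from road(b,d)
round 1: derive anc(c,b) via R0 from road(c,b)
round 1: derive anc(c,c) via R0 from road(c,c)
round 1: derive anc(c,d) via R0 from road(c,d)
round 1: derive anc(c,i) via R0 from road(c,i)
round 1: derive anc(c,j) via R0 from road(c,j)
round 1: derive anc(d,b) via R0 from road(d,b)
round 1: derive anc(i,c) via R0 from road(i,c)
round 1: derive anc(i,g) via R0 from road(i,g)
round 1: derive anc(j,c) via R0 from road(j,c)
round 1: derive deriv(b,d) via R2 from road(b,d)
round 1: derive deriv(c,b) via R2 from road(c,b)
round 1: derive deriv(c,c) via R2 from road(c,c)
round 1: derive deriv(c,d) via R2 from road(c,d)
round 1: derive deriv(c,i) via R2 from road(c,i)
round 1: derive deriv(c,j) via R2 from road(c,j)
round 1: derive deriv(d,b) via R2 from road(d,b)
round 1: derive deriv(i,c) via R2 from road(i,c)
round 1: derive deriv(i,g) via R2 from road(i,g)
round 1: derive deriv(j,c) via R2 from road(j,c)
round 2: derive anc(b,b) via R1 from anc(b,d), road(d,b)
round 2: derive anc(c,g) via R1 from anc(c,i), road(i,g)
round 2: derive anc(d,d) via R1 from anc(d,b), road(b,d)
round 2: derive anc(i,b) via R1 from anc(i,c), road(c,b)
round 2: derive anc(i,d) via R1 from anc(i,c), road(c,d)
round 2: derive anc(i,i) via R1 from anc(i,c), road(c,i)
round 2: derive anc(i,j) via R1 from anc(i,c), road(c,j)
round 2: derive anc(j,b) via R1 from anc(j,c), road(c,b)
round 2: derive anc(j,d) via R1 from anc(j,c), road(c,d)
round 2: derive anc(j,i) via R1 from anc(j,c), road(c,i)
round 2: derive anc(j,j) via R1 from anc(j,c), road(c,j)
round 2: derive deriv(b,b) via R3 from deriv(b,d), deriv(d,b)
round 2: derive deriv(c,g) via R3 from deriv(c,i), deriv(i,g)
round 2: derive deriv(d,d) via R3 from deriv(d,b), deriv(b,d)
round 2: derive deriv(i,b) via R3 from deriv(i,c), deriv(c,b)
round 2: derive deriv(i,d) via R3 from deriv(i,c), deriv(c,d)
round 2: derive deriv(i,i) via R3 from deriv(i,c), deriv(c,i)
round 2: derive deriv(i,j) via R3 from deriv(i,c), deriv(c,j)
round 2: derive deriv(j,b) via R3 from deriv(j,c), deriv(c,b)
round 2: derive deriv(j,d) via R3 from deriv(j,c), deriv(c,d)
round 2: derive deriv(j,i) via R3 from deriv(j,c), deriv(c,i)
round 2: derive deriv(j,j) via R3 from deriv(j,c), deriv(c,j)
round 3: derive anc(j,g) via R1 from anc(j,i), road(i,g)
round 3: derive deriv(j,g) via R3 from deriv(j,c), deriv(c,g)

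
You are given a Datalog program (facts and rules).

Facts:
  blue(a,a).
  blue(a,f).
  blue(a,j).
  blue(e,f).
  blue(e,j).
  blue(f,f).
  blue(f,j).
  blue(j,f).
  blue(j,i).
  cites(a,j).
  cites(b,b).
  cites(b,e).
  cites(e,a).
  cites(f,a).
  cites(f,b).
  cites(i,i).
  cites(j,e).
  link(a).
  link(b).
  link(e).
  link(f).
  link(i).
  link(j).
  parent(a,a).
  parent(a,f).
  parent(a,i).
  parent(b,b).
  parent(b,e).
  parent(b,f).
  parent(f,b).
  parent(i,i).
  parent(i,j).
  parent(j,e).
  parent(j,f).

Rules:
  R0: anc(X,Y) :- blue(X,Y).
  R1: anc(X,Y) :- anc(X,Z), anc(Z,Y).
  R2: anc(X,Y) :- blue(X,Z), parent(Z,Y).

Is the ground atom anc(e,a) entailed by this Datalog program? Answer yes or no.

no

round 1: derive anc(a,a) via R0 from blue(a,a)
round 1: derive anc(a,f) via R0 from blue(a,f)
round 1: derive anc(a,j) via R0 from blue(a,j)
round 1: derive anc(e,f) via R0 from blue(e,f)
round 1: derive anc(e,j) via R0 from blue(e,j)
round 1: derive anc(f,f) via R0 from blue(f,f)
round 1: derive anc(f,j) via R0 from blue(f,j)
round 1: derive anc(j,f) via R0 from blue(j,f)
round 1: derive anc(j,i) via R0 from blue(j,i)
round 1: derive anc(a,b) via R2 from blue(a,f), parent(f,b)
round 1: derive anc(a,e) via R2 from blue(a,j), parent(j,e)
round 1: derive anc(a,i) via R2 from blue(a,a), parent(a,i)
round 1: derive anc(e,b) via R2 from blue(e,f), parent(f,b)
round 1: derive anc(e,e) via R2 from blue(e,j), parent(j,e)
round 1: derive anc(f,b) via R2 from blue(f,f), parent(f,b)
round 1: derive anc(f,e) via R2 from blue(f,j), parent(j,e)
round 1: derive anc(j,b) via R2 from blue(j,f), parent(f,b)
round 1: derive anc(j,j) via R2 from blue(j,i), parent(i,j)
round 2: derive anc(e,i) via R1 from anc(e,j), anc(j,i)
round 2: derive anc(f,i) via R1 from anc(f,j), anc(j,i)
round 2: derive anc(j,e) via R1 from anc(j,f), anc(f,e)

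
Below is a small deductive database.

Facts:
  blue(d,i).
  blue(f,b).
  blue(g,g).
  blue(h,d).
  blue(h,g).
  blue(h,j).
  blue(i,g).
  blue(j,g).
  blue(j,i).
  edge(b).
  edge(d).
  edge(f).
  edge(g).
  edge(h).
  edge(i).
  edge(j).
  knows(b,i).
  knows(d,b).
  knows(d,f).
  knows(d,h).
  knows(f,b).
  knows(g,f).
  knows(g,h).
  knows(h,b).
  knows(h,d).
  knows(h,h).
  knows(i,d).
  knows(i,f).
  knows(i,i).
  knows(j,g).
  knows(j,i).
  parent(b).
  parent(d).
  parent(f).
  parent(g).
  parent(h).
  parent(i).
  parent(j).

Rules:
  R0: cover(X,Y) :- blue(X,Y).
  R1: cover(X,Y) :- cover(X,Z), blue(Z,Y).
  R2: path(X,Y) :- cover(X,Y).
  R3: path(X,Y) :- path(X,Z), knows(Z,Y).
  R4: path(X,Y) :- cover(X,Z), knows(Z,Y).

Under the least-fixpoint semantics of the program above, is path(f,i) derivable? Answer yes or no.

round 1: derive cover(d,i) via R0 from blue(d,i)
round 1: derive cover(f,b) via R0 from blue(f,b)
round 1: derive cover(g,g) via R0 from blue(g,g)
round 1: derive cover(h,d) via R0 from blue(h,d)
round 1: derive cover(h,g) via R0 from blue(h,g)
round 1: derive cover(h,j) via R0 from blue(h,j)
round 1: derive cover(i,g) via R0 from blue(i,g)
round 1: derive cover(j,g) via R0 from blue(j,g)
round 1: derive cover(j,i) via R0 from blue(j,i)
round 2: derive cover(d,g) via R1 from cover(d,i), blue(i,g)
round 2: derive cover(h,i) via R1 from cover(h,d), blue(d,i)
round 2: derive path(d,i) via R2 from cover(d,i)
round 2: derive path(f,b) via R2 from cover(f,b)
round 2: derive path(g,g) via R2 from cover(g,g)
round 2: derive path(h,d) via R2 from cover(h,d)
round 2: derive path(h,g) via R2 from cover(h,g)
round 2: derive path(h,j) via R2 from cover(h,j)
round 2: derive path(i,g) via R2 from cover(i,g)
round 2: derive path(j,g) via R2 from cover(j,g)
round 2: derive path(j,i) via R2 from cover(j,i)
round 2: derive path(d,d) via R4 from cover(d,i), knows(i,d)
round 2: derive path(d,f) via R4 from cover(d,i), knows(i,f)
round 2: derive path(f,i) via R4 from cover(f,b), knows(b,i)
round 2: derive path(g,f) via R4 from cover(g,g), knows(g,f)
round 2: derive path(g,h) via R4 from cover(g,g), knows(g,h)
round 2: derive path(h,b) via R4 from cover(h,d), knows(d,b)
round 2: derive path(h,f) via R4 from cover(h,d), knows(d,f)
round 2: derive path(h,h) via R4 from cover(h,d), knows(d,h)
round 2: derive path(h,i) via R4 from cover(h,j), knows(j,i)
round 2: derive path(i,f) via R4 from cover(i,g), knows(g,f)
round 2: derive path(i,h) via R4 from cover(i,g), knows(g,h)
round 2: derive path(j,d) via R4 from cover(j,i), knows(i,d)
round 2: derive path(j,f) via R4 from cover(j,g), knows(g,f)
round 2: derive path(j,h) via R4 from cover(j,g), knows(g,h)
round 3: derive path(d,g) via R2 from cover(d,g)
round 3: derive path(d,b) via R3 from path(d,d), knows(d,b)
round 3: derive path(d,h) via R3 from path(d,d), knows(d,h)
round 3: derive path(f,d) via R3 from path(f,i), knows(i,d)
round 3: derive path(f,f) via R3 from path(f,i), knows(i,f)
round 3: derive path(g,b) via R3 from path(g,f), knows(f,b)
round 3: derive path(g,d) via R3 from path(g,h), knows(h,d)
round 3: derive path(i,b) via R3 from path(i,f), knows(f,b)
round 3: derive path(i,d) via R3 from path(i,h), knows(h,d)
round 3: derive path(j,b) via R3 from path(j,d), knows(d,b)
round 4: derive path(f,h) via R3 from path(f,d), knows(d,h)
round 4: derive path(g,i) via R3 from path(g,b), knows(b,i)
round 4: derive path(i,i) via R3 from path(i,b), knows(b,i)

yes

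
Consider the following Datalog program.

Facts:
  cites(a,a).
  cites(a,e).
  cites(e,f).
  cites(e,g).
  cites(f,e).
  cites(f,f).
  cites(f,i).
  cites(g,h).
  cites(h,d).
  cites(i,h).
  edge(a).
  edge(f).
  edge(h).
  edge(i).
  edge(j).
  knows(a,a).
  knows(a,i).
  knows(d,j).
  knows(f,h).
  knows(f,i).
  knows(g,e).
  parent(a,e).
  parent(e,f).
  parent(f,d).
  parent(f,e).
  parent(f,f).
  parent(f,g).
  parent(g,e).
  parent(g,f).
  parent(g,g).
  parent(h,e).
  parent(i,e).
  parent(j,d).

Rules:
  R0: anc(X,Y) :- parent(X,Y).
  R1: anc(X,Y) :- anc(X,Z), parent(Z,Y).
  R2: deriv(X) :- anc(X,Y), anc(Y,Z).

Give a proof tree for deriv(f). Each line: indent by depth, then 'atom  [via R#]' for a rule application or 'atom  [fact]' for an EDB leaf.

round 1: derive anc(a,e) via R0 from parent(a,e)
round 1: derive anc(e,f) via R0 from parent(e,f)
round 1: derive anc(f,d) via R0 from parent(f,d)
round 1: derive anc(f,e) via R0 from parent(f,e)
round 1: derive anc(f,f) via R0 from parent(f,f)
round 1: derive anc(f,g) via R0 from parent(f,g)
round 1: derive anc(g,e) via R0 from parent(g,e)
round 1: derive anc(g,f) via R0 from parent(g,f)
round 1: derive anc(g,g) via R0 from parent(g,g)
round 1: derive anc(h,e) via R0 from parent(h,e)
round 1: derive anc(i,e) via R0 from parent(i,e)
round 1: derive anc(j,d) via R0 from parent(j,d)
round 2: derive anc(a,f) via R1 from anc(a,e), parent(e,f)
round 2: derive anc(e,d) via R1 from anc(e,f), parent(f,d)
round 2: derive anc(e,e) via R1 from anc(e,f), parent(f,e)
round 2: derive anc(e,g) via R1 from anc(e,f), parent(f,g)
round 2: derive anc(g,d) via R1 from anc(g,f), parent(f,d)
round 2: derive anc(h,f) via R1 from anc(h,e), parent(e,f)
round 2: derive anc(i,f) via R1 from anc(i,e), parent(e,f)
round 2: derive deriv(a) via R2 from anc(a,e), anc(e,f)
round 2: derive deriv(e) via R2 from anc(e,f), anc(f,d)
round 2: derive deriv(f) via R2 from anc(f,e), anc(e,f)
round 2: derive deriv(g) via R2 from anc(g,e), anc(e,f)
round 2: derive deriv(h) via R2 from anc(h,e), anc(e,f)
round 2: derive deriv(i) via R2 from anc(i,e), anc(e,f)
round 3: derive anc(a,d) via R1 from anc(a,f), parent(f,d)
round 3: derive anc(a,g) via R1 from anc(a,f), parent(f,g)
round 3: derive anc(h,d) via R1 from anc(h,f), parent(f,d)
round 3: derive anc(h,g) via R1 from anc(h,f), parent(f,g)
round 3: derive anc(i,d) via R1 from anc(i,f), parent(f,d)
round 3: derive anc(i,g) via R1 from anc(i,f), parent(f,g)

deriv(f)  [via R2]
  anc(f,e)  [via R0]
    parent(f,e)  [fact]
  anc(e,f)  [via R0]
    parent(e,f)  [fact]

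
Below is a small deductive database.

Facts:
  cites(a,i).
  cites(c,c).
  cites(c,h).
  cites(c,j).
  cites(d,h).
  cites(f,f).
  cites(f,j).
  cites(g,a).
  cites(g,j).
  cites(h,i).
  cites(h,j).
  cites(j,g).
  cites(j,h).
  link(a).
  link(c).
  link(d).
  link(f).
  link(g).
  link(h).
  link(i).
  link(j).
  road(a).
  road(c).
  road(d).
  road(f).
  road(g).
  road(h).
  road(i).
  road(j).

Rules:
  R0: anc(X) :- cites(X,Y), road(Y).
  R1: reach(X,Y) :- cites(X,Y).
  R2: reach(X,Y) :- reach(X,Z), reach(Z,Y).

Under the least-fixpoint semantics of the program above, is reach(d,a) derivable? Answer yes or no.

round 1: derive reach(a,i) via R1 from cites(a,i)
round 1: derive reach(c,c) via R1 from cites(c,c)
round 1: derive reach(c,h) via R1 from cites(c,h)
round 1: derive reach(c,j) via R1 from cites(c,j)
round 1: derive reach(d,h) via R1 from cites(d,h)
round 1: derive reach(f,f) via R1 from cites(f,f)
round 1: derive reach(f,j) via R1 from cites(f,j)
round 1: derive reach(g,a) via R1 from cites(g,a)
round 1: derive reach(g,j) via R1 from cites(g,j)
round 1: derive reach(h,i) via R1 from cites(h,i)
round 1: derive reach(h,j) via R1 from cites(h,j)
round 1: derive reach(j,g) via R1 from cites(j,g)
round 1: derive reach(j,h) via R1 from cites(j,h)
round 2: derive reach(c,g) via R2 from reach(c,j), reach(j,g)
round 2: derive reach(c,i) via R2 from reach(c,h), reach(h,i)
round 2: derive reach(d,i) via R2 from reach(d,h), reach(h,i)
round 2: derive reach(d,j) via R2 from reach(d,h), reach(h,j)
round 2: derive reach(f,g) via R2 from reach(f,j), reach(j,g)
round 2: derive reach(f,h) via R2 from reach(f,j), reach(j,h)
round 2: derive reach(g,g) via R2 from reach(g,j), reach(j,g)
round 2: derive reach(g,h) via R2 from reach(g,j), reach(j,h)
round 2: derive reach(g,i) via R2 from reach(g,a), reach(a,i)
round 2: derive reach(h,g) via R2 from reach(h,j), reach(j,g)
round 2: derive reach(h,h) via R2 from reach(h,j), reach(j,h)
round 2: derive reach(j,a) via R2 from reach(j,g), reach(g,a)
round 2: derive reach(j,i) via R2 from reach(j,h), reach(h,i)
round 2: derive reach(j,j) via R2 from reach(j,g), reach(g,j)
round 3: derive reach(c,a) via R2 from reach(c,g), reach(g,a)
round 3: derive reach(d,a) via R2 from reach(d,j), reach(j,a)
round 3: derive reach(d,g) via R2 from reach(d,h), reach(h,g)
round 3: derive reach(f,a) via R2 from reach(f,g), reach(g,a)
round 3: derive reach(f,i) via R2 from reach(f,g), reach(g,i)
round 3: derive reach(h,a) via R2 from reach(h,g), reach(g,a)

yes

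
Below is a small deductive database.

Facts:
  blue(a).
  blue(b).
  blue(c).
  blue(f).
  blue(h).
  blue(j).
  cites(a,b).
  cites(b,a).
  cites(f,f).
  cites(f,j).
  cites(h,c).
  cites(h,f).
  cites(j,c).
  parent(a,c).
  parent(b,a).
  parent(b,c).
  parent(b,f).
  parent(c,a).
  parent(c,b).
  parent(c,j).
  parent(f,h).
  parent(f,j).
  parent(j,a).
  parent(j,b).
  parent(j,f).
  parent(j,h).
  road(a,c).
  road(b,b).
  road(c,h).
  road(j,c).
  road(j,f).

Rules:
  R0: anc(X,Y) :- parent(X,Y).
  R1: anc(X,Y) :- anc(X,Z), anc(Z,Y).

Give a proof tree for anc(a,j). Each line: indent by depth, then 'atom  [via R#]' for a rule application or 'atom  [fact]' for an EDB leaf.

anc(a,j)  [via R1]
  anc(a,c)  [via R0]
    parent(a,c)  [fact]
  anc(c,j)  [via R0]
    parent(c,j)  [fact]

round 1: derive anc(a,c) via R0 from parent(a,c)
round 1: derive anc(b,a) via R0 from parent(b,a)
round 1: derive anc(b,c) via R0 from parent(b,c)
round 1: derive anc(b,f) via R0 from parent(b,f)
round 1: derive anc(c,a) via R0 from parent(c,a)
round 1: derive anc(c,b) via R0 from parent(c,b)
round 1: derive anc(c,j) via R0 from parent(c,j)
round 1: derive anc(f,h) via R0 from parent(f,h)
round 1: derive anc(f,j) via R0 from parent(f,j)
round 1: derive anc(j,a) via R0 from parent(j,a)
round 1: derive anc(j,b) via R0 from parent(j,b)
round 1: derive anc(j,f) via R0 from parent(j,f)
round 1: derive anc(j,h) via R0 from parent(j,h)
round 2: derive anc(a,a) via R1 from anc(a,c), anc(c,a)
round 2: derive anc(a,b) via R1 from anc(a,c), anc(c,b)
round 2: derive anc(a,j) via R1 from anc(a,c), anc(c,j)
round 2: derive anc(b,b) via R1 from anc(b,c), anc(c,b)
round 2: derive anc(b,h) via R1 from anc(b,f), anc(f,h)
round 2: derive anc(b,j) via R1 from anc(b,c), anc(c,j)
round 2: derive anc(c,c) via R1 from anc(c,a), anc(a,c)
round 2: derive anc(c,f) via R1 from anc(c,b), anc(b,f)
round 2: derive anc(c,h) via R1 from anc(c,j), anc(j,h)
round 2: derive anc(f,a) via R1 from anc(f,j), anc(j,a)
round 2: derive anc(f,b) via R1 from anc(f,j), anc(j,b)
round 2: derive anc(f,f) via R1 from anc(f,j), anc(j,f)
round 2: derive anc(j,c) via R1 from anc(j,a), anc(a,c)
round 2: derive anc(j,j) via R1 from anc(j,f), anc(f,j)
round 3: derive anc(a,f) via R1 from anc(a,b), anc(b,f)
round 3: derive anc(a,h) via R1 from anc(a,b), anc(b,h)
round 3: derive anc(f,c) via R1 from anc(f,a), anc(a,c)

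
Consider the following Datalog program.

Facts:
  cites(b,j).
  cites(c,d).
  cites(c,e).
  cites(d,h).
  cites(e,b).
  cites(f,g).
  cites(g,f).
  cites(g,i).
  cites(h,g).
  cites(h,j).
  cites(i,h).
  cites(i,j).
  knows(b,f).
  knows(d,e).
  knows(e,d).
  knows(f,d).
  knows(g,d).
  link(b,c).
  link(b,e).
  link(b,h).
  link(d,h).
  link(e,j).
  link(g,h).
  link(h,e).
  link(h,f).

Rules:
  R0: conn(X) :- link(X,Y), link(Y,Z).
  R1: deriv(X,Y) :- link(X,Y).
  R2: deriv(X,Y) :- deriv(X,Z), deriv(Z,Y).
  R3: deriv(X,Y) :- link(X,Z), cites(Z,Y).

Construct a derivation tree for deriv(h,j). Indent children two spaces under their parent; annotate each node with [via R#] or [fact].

round 1: derive deriv(b,c) via R1 from link(b,c)
round 1: derive deriv(b,e) via R1 from link(b,e)
round 1: derive deriv(b,h) via R1 from link(b,h)
round 1: derive deriv(d,h) via R1 from link(d,h)
round 1: derive deriv(e,j) via R1 from link(e,j)
round 1: derive deriv(g,h) via R1 from link(g,h)
round 1: derive deriv(h,e) via R1 from link(h,e)
round 1: derive deriv(h,f) via R1 from link(h,f)
round 1: derive deriv(b,b) via R3 from link(b,e), cites(e,b)
round 1: derive deriv(b,d) via R3 from link(b,c), cites(c,d)
round 1: derive deriv(b,g) via R3 from link(b,h), cites(h,g)
round 1: derive deriv(b,j) via R3 from link(b,h), cites(h,j)
round 1: derive deriv(d,g) via R3 from link(d,h), cites(h,g)
round 1: derive deriv(d,j) via R3 from link(d,h), cites(h,j)
round 1: derive deriv(g,g) via R3 from link(g,h), cites(h,g)
round 1: derive deriv(g,j) via R3 from link(g,h), cites(h,j)
round 1: derive deriv(h,b) via R3 from link(h,e), cites(e,b)
round 1: derive deriv(h,g) via R3 from link(h,f), cites(f,g)
round 2: derive deriv(b,f) via R2 from deriv(b,h), deriv(h,f)
round 2: derive deriv(d,b) via R2 from deriv(d,h), deriv(h,b)
round 2: derive deriv(d,e) via R2 from deriv(d,h), deriv(h,e)
round 2: derive deriv(d,f) via R2 from deriv(d,h), deriv(h,f)
round 2: derive deriv(g,b) via R2 from deriv(g,h), deriv(h,b)
round 2: derive deriv(g,e) via R2 from deriv(g,h), deriv(h,e)
round 2: derive deriv(g,f) via R2 from deriv(g,h), deriv(h,f)
round 2: derive deriv(h,c) via R2 from deriv(h,b), deriv(b,c)
round 2: derive deriv(h,d) via R2 from deriv(h,b), deriv(b,d)
round 2: derive deriv(h,h) via R2 from deriv(h,b), deriv(b,h)
round 2: derive deriv(h,j) via R2 from deriv(h,b), deriv(b,j)
round 3: derive deriv(d,c) via R2 from deriv(d,b), deriv(b,c)
round 3: derive deriv(d,d) via R2 from deriv(d,b), deriv(b,d)
round 3: derive deriv(g,c) via R2 from deriv(g,b), deriv(b,c)
round 3: derive deriv(g,d) via R2 from deriv(g,b), deriv(b,d)

deriv(h,j)  [via R2]
  deriv(h,b)  [via R3]
    link(h,e)  [fact]
    cites(e,b)  [fact]
  deriv(b,j)  [via R3]
    link(b,h)  [fact]
    cites(h,j)  [fact]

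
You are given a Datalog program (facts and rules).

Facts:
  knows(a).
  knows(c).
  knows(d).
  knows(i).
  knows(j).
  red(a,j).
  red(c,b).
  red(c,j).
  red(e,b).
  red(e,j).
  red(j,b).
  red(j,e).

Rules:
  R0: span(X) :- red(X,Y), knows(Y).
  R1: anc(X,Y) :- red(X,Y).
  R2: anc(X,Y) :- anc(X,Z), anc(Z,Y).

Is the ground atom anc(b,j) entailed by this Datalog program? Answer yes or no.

round 1: derive anc(a,j) via R1 from red(a,j)
round 1: derive anc(c,b) via R1 from red(c,b)
round 1: derive anc(c,j) via R1 from red(c,j)
round 1: derive anc(e,b) via R1 from red(e,b)
round 1: derive anc(e,j) via R1 from red(e,j)
round 1: derive anc(j,b) via R1 from red(j,b)
round 1: derive anc(j,e) via R1 from red(j,e)
round 2: derive anc(a,b) via R2 from anc(a,j), anc(j,b)
round 2: derive anc(a,e) via R2 from anc(a,j), anc(j,e)
round 2: derive anc(c,e) via R2 from anc(c,j), anc(j,e)
round 2: derive anc(e,e) via R2 from anc(e,j), anc(j,e)
round 2: derive anc(j,j) via R2 from anc(j,e), anc(e,j)

no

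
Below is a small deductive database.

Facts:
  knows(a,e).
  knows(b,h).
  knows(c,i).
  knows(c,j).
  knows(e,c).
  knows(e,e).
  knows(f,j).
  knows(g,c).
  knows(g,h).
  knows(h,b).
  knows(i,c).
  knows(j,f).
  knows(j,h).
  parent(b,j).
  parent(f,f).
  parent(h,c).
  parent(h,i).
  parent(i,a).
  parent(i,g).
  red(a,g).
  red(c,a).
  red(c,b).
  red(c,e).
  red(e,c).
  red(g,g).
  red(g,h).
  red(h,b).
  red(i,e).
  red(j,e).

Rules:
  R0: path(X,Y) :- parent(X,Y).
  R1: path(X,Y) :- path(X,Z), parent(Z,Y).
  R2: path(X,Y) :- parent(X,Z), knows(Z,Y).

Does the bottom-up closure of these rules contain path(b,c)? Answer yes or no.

round 1: derive path(b,j) via R0 from parent(b,j)
round 1: derive path(f,f) via R0 from parent(f,f)
round 1: derive path(h,c) via R0 from parent(h,c)
round 1: derive path(h,i) via R0 from parent(h,i)
round 1: derive path(i,a) via R0 from parent(i,a)
round 1: derive path(i,g) via R0 from parent(i,g)
round 1: derive path(b,f) via R2 from parent(b,j), knows(j,f)
round 1: derive path(b,h) via R2 from parent(b,j), knows(j,h)
round 1: derive path(f,j) via R2 from parent(f,f), knows(f,j)
round 1: derive path(h,j) via R2 from parent(h,c), knows(c,j)
round 1: derive path(i,c) via R2 from parent(i,g), knows(g,c)
round 1: derive path(i,e) via R2 from parent(i,a), knows(a,e)
round 1: derive path(i,h) via R2 from parent(i,g), knows(g,h)
round 2: derive path(b,c) via R1 from path(b,h), parent(h,c)
round 2: derive path(b,i) via R1 from path(b,h), parent(h,i)
round 2: derive path(h,a) via R1 from path(h,i), parent(i,a)
round 2: derive path(h,g) via R1 from path(h,i), parent(i,g)
round 2: derive path(i,i) via R1 from path(i,h), parent(h,i)
round 3: derive path(b,a) via R1 from path(b,i), parent(i,a)
round 3: derive path(b,g) via R1 from path(b,i), parent(i,g)

yes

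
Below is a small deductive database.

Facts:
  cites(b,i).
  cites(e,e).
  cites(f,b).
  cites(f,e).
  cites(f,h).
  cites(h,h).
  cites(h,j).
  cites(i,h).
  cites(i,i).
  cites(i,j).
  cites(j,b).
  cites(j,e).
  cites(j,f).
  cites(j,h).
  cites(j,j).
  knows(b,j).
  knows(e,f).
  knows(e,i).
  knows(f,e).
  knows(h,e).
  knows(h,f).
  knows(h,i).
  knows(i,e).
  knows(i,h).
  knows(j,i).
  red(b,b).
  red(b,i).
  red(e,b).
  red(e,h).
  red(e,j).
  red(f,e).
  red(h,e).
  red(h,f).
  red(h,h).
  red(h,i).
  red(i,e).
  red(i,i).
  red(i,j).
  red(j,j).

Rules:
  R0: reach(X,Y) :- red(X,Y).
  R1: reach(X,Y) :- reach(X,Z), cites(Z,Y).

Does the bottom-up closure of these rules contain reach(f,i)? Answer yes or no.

no

round 1: derive reach(b,b) via R0 from red(b,b)
round 1: derive reach(b,i) via R0 from red(b,i)
round 1: derive reach(e,b) via R0 from red(e,b)
round 1: derive reach(e,h) via R0 from red(e,h)
round 1: derive reach(e,j) via R0 from red(e,j)
round 1: derive reach(f,e) via R0 from red(f,e)
round 1: derive reach(h,e) via R0 from red(h,e)
round 1: derive reach(h,f) via R0 from red(h,f)
round 1: derive reach(h,h) via R0 from red(h,h)
round 1: derive reach(h,i) via R0 from red(h,i)
round 1: derive reach(i,e) via R0 from red(i,e)
round 1: derive reach(i,i) via R0 from red(i,i)
round 1: derive reach(i,j) via R0 from red(i,j)
round 1: derive reach(j,j) via R0 from red(j,j)
round 2: derive reach(b,h) via R1 from reach(b,i), cites(i,h)
round 2: derive reach(b,j) via R1 from reach(b,i), cites(i,j)
round 2: derive reach(e,e) via R1 from reach(e,j), cites(j,e)
round 2: derive reach(e,f) via R1 from reach(e,j), cites(j,f)
round 2: derive reach(e,i) via R1 from reach(e,b), cites(b,i)
round 2: derive reach(h,b) via R1 from reach(h,f), cites(f,b)
round 2: derive reach(h,j) via R1 from reach(h,h), cites(h,j)
round 2: derive reach(i,b) via R1 from reach(i,j), cites(j,b)
round 2: derive reach(i,f) via R1 from reach(i,j), cites(j,f)
round 2: derive reach(i,h) via R1 from reach(i,i), cites(i,h)
round 2: derive reach(j,b) via R1 from reach(j,j), cites(j,b)
round 2: derive reach(j,e) via R1 from reach(j,j), cites(j,e)
round 2: derive reach(j,f) via R1 from reach(j,j), cites(j,f)
round 2: derive reach(j,h) via R1 from reach(j,j), cites(j,h)
round 3: derive reach(b,e) via R1 from reach(b,j), cites(j,e)
round 3: derive reach(b,f) via R1 from reach(b,j), cites(j,f)
round 3: derive reach(j,i) via R1 from reach(j,b), cites(b,i)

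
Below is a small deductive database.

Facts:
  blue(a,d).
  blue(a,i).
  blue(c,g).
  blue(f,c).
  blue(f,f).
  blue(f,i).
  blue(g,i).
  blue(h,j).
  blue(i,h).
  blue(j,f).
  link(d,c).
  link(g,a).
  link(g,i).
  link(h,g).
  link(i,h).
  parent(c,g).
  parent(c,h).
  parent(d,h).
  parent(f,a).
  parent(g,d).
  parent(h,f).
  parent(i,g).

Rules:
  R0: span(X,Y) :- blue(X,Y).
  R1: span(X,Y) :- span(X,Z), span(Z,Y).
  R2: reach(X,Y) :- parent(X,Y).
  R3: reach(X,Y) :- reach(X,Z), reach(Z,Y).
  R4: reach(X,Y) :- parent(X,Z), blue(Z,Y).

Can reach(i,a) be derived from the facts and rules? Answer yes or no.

round 1: derive reach(c,g) via R2 from parent(c,g)
round 1: derive reach(c,h) via R2 from parent(c,h)
round 1: derive reach(d,h) via R2 from parent(d,h)
round 1: derive reach(f,a) via R2 from parent(f,a)
round 1: derive reach(g,d) via R2 from parent(g,d)
round 1: derive reach(h,f) via R2 from parent(h,f)
round 1: derive reach(i,g) via R2 from parent(i,g)
round 1: derive reach(c,i) via R4 from parent(c,g), blue(g,i)
round 1: derive reach(c,j) via R4 from parent(c,h), blue(h,j)
round 1: derive reach(d,j) via R4 from parent(d,h), blue(h,j)
round 1: derive reach(f,d) via R4 from parent(f,a), blue(a,d)
round 1: derive reach(f,i) via R4 from parent(f,a), blue(a,i)
round 1: derive reach(h,c) via R4 from parent(h,f), blue(f,c)
round 1: derive reach(h,i) via R4 from parent(h,f), blue(f,i)
round 1: derive reach(i,i) via R4 from parent(i,g), blue(g,i)
round 2: derive reach(c,c) via R3 from reach(c,h), reach(h,c)
round 2: derive reach(c,d) via R3 from reach(c,g), reach(g,d)
round 2: derive reach(c,f) via R3 from reach(c,h), reach(h,f)
round 2: derive reach(d,c) via R3 from reach(d,h), reach(h,c)
round 2: derive reach(d,f) via R3 from reach(d,h), reach(h,f)
round 2: derive reach(d,i) via R3 from reach(d,h), reach(h,i)
round 2: derive reach(f,g) via R3 from reach(f,i), reach(i,g)
round 2: derive reach(f,h) via R3 from reach(f,d), reach(d,h)
round 2: derive reach(f,j) via R3 from reach(f,d), reach(d,j)
round 2: derive reach(g,h) via R3 from reach(g,d), reach(d,h)
round 2: derive reach(g,j) via R3 from reach(g,d), reach(d,j)
round 2: derive reach(h,a) via R3 from reach(h,f), reach(f,a)
round 2: derive reach(h,d) via R3 from reach(h,f), reach(f,d)
round 2: derive reach(h,g) via R3 from reach(h,c), reach(c,g)
round 2: derive reach(h,h) via R3 from reach(h,c), reach(c,h)
round 2: derive reach(h,j) via R3 from reach(h,c), reach(c,j)
round 2: derive reach(i,d) via R3 from reach(i,g), reach(g,d)
round 3: derive reach(c,a) via R3 from reach(c,f), reach(f,a)
round 3: derive reach(d,a) via R3 from reach(d,f), reach(f,a)
round 3: derive reach(d,d) via R3 from reach(d,c), reach(c,d)
round 3: derive reach(d,g) via R3 from reach(d,c), reach(c,g)
round 3: derive reach(f,c) via R3 from reach(f,d), reach(d,c)
round 3: derive reach(f,f) via R3 from reach(f,d), reach(d,f)
round 3: derive reach(g,a) via R3 from reach(g,h), reach(h,a)
round 3: derive reach(g,c) via R3 from reach(g,d), reach(d,c)
round 3: derive reach(g,f) via R3 from reach(g,d), reach(d,f)
round 3: derive reach(g,g) via R3 from reach(g,h), reach(h,g)
round 3: derive reach(g,i) via R3 from reach(g,d), reach(d,i)
round 3: derive reach(i,c) via R3 from reach(i,d), reach(d,c)
round 3: derive reach(i,f) via R3 from reach(i,d), reach(d,f)
round 3: derive reach(i,h) via R3 from reach(i,d), reach(d,h)
round 3: derive reach(i,j) via R3 from reach(i,d), reach(d,j)
round 4: derive reach(i,a) via R3 from reach(i,c), reach(c,a)

yes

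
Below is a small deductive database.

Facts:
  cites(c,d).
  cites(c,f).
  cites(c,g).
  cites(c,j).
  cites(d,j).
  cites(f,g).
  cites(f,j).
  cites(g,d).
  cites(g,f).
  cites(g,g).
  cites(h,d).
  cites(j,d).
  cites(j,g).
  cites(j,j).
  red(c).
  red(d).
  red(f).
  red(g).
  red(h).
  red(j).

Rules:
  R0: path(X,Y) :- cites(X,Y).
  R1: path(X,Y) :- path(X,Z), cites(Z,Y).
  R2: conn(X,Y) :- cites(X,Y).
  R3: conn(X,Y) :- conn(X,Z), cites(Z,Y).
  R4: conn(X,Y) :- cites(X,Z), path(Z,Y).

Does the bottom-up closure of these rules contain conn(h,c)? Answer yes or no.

no

round 1: derive path(c,d) via R0 from cites(c,d)
round 1: derive path(c,f) via R0 from cites(c,f)
round 1: derive path(c,g) via R0 from cites(c,g)
round 1: derive path(c,j) via R0 from cites(c,j)
round 1: derive path(d,j) via R0 from cites(d,j)
round 1: derive path(f,g) via R0 from cites(f,g)
round 1: derive path(f,j) via R0 from cites(f,j)
round 1: derive path(g,d) via R0 from cites(g,d)
round 1: derive path(g,f) via R0 from cites(g,f)
round 1: derive path(g,g) via R0 from cites(g,g)
round 1: derive path(h,d) via R0 from cites(h,d)
round 1: derive path(j,d) via R0 from cites(j,d)
round 1: derive path(j,g) via R0 from cites(j,g)
round 1: derive path(j,j) via R0 from cites(j,j)
round 1: derive conn(c,d) via R2 from cites(c,d)
round 1: derive conn(c,f) via R2 from cites(c,f)
round 1: derive conn(c,g) via R2 from cites(c,g)
round 1: derive conn(c,j) via R2 from cites(c,j)
round 1: derive conn(d,j) via R2 from cites(d,j)
round 1: derive conn(f,g) via R2 from cites(f,g)
round 1: derive conn(f,j) via R2 from cites(f,j)
round 1: derive conn(g,d) via R2 from cites(g,d)
round 1: derive conn(g,f) via R2 from cites(g,f)
round 1: derive conn(g,g) via R2 from cites(g,g)
round 1: derive conn(h,d) via R2 from cites(h,d)
round 1: derive conn(j,d) via R2 from cites(j,d)
round 1: derive conn(j,g) via R2 from cites(j,g)
round 1: derive conn(j,j) via R2 from cites(j,j)
round 2: derive path(d,d) via R1 from path(d,j), cites(j,d)
round 2: derive path(d,g) via R1 from path(d,j), cites(j,g)
round 2: derive path(f,d) via R1 from path(f,g), cites(g,d)
round 2: derive path(f,f) via R1 from path(f,g), cites(g,f)
round 2: derive path(g,j) via R1 from path(g,d), cites(d,j)
round 2: derive path(h,j) via R1 from path(h,d), cites(d,j)
round 2: derive path(j,f) via R1 from path(j,g), cites(g,f)
round 2: derive conn(d,d) via R3 from conn(d,j), cites(j,d)
round 2: derive conn(d,g) via R3 from conn(d,j), cites(j,g)
round 2: derive conn(f,d) via R3 from conn(f,g), cites(g,d)
round 2: derive conn(f,f) via R3 from conn(f,g), cites(g,f)
round 2: derive conn(g,j) via R3 from conn(g,d), cites(d,j)
round 2: derive conn(h,j) via R3 from conn(h,d), cites(d,j)
round 2: derive conn(j,f) via R3 from conn(j,g), cites(g,f)
round 3: derive path(d,f) via R1 from path(d,g), cites(g,f)
round 3: derive path(h,g) via R1 from path(h,j), cites(j,g)
round 3: derive conn(d,f) via R3 from conn(d,g), cites(g,f)
round 3: derive conn(h,g) via R3 from conn(h,j), cites(j,g)
round 4: derive path(h,f) via R1 from path(h,g), cites(g,f)
round 4: derive conn(h,f) via R3 from conn(h,g), cites(g,f)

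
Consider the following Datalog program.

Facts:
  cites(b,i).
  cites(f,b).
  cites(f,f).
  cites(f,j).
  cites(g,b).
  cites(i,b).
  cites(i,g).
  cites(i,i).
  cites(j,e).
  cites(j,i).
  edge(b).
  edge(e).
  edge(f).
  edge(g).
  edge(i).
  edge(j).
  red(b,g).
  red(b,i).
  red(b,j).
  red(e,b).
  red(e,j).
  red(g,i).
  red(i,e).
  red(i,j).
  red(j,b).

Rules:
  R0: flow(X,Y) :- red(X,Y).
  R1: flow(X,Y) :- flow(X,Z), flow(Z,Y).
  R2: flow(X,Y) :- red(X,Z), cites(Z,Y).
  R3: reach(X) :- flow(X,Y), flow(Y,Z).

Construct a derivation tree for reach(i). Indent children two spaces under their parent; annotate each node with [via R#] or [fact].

round 1: derive flow(b,g) via R0 from red(b,g)
round 1: derive flow(b,i) via R0 from red(b,i)
round 1: derive flow(b,j) via R0 from red(b,j)
round 1: derive flow(e,b) via R0 from red(e,b)
round 1: derive flow(e,j) via R0 from red(e,j)
round 1: derive flow(g,i) via R0 from red(g,i)
round 1: derive flow(i,e) via R0 from red(i,e)
round 1: derive flow(i,j) via R0 from red(i,j)
round 1: derive flow(j,b) via R0 from red(j,b)
round 1: derive flow(b,b) via R2 from red(b,g), cites(g,b)
round 1: derive flow(b,e) via R2 from red(b,j), cites(j,e)
round 1: derive flow(e,e) via R2 from red(e,j), cites(j,e)
round 1: derive flow(e,i) via R2 from red(e,b), cites(b,i)
round 1: derive flow(g,b) via R2 from red(g,i), cites(i,b)
round 1: derive flow(g,g) via R2 from red(g,i), cites(i,g)
round 1: derive flow(i,i) via R2 from red(i,j), cites(j,i)
round 1: derive flow(j,i) via R2 from red(j,b), cites(b,i)
round 2: derive flow(e,g) via R1 from flow(e,b), flow(b,g)
round 2: derive flow(g,e) via R1 from flow(g,b), flow(b,e)
round 2: derive flow(g,j) via R1 from flow(g,b), flow(b,j)
round 2: derive flow(i,b) via R1 from flow(i,e), flow(e,b)
round 2: derive flow(j,e) via R1 from flow(j,b), flow(b,e)
round 2: derive flow(j,g) via R1 from flow(j,b), flow(b,g)
round 2: derive flow(j,j) via R1 from flow(j,b), flow(b,j)
round 2: derive reach(b) via R3 from flow(b,b), flow(b,b)
round 2: derive reach(e) via R3 from flow(e,b), flow(b,b)
round 2: derive reach(g) via R3 from flow(g,b), flow(b,b)
round 2: derive reach(i) via R3 from flow(i,e), flow(e,b)
round 2: derive reach(j) via R3 from flow(j,b), flow(b,b)
round 3: derive flow(i,g) via R1 from flow(i,b), flow(b,g)

reach(i)  [via R3]
  flow(i,e)  [via R0]
    red(i,e)  [fact]
  flow(e,b)  [via R0]
    red(e,b)  [fact]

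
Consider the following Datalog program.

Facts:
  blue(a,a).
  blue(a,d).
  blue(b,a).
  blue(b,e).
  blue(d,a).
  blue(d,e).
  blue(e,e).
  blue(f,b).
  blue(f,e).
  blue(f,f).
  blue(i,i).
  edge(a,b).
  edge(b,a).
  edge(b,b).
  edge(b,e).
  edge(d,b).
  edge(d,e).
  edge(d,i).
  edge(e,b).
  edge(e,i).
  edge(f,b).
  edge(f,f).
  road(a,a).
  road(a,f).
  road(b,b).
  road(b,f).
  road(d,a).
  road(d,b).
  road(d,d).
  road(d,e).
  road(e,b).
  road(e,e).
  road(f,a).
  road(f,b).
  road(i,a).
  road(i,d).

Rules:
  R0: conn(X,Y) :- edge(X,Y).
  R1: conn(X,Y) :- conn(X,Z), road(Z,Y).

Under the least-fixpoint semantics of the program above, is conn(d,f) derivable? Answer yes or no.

round 1: derive conn(a,b) via R0 from edge(a,b)
round 1: derive conn(b,a) via R0 from edge(b,a)
round 1: derive conn(b,b) via R0 from edge(b,b)
round 1: derive conn(b,e) via R0 from edge(b,e)
round 1: derive conn(d,b) via R0 from edge(d,b)
round 1: derive conn(d,e) via R0 from edge(d,e)
round 1: derive conn(d,i) via R0 from edge(d,i)
round 1: derive conn(e,b) via R0 from edge(e,b)
round 1: derive conn(e,i) via R0 from edge(e,i)
round 1: derive conn(f,b) via R0 from edge(f,b)
round 1: derive conn(f,f) via R0 from edge(f,f)
round 2: derive conn(a,f) via R1 from conn(a,b), road(b,f)
round 2: derive conn(b,f) via R1 from conn(b,a), road(a,f)
round 2: derive conn(d,a) via R1 from conn(d,i), road(i,a)
round 2: derive conn(d,d) via R1 from conn(d,i), road(i,d)
round 2: derive conn(d,f) via R1 from conn(d,b), road(b,f)
round 2: derive conn(e,a) via R1 from conn(e,i), road(i,a)
round 2: derive conn(e,d) via R1 from conn(e,i), road(i,d)
round 2: derive conn(e,f) via R1 from conn(e,b), road(b,f)
round 2: derive conn(f,a) via R1 from conn(f,f), road(f,a)
round 3: derive conn(a,a) via R1 from conn(a,f), road(f,a)
round 3: derive conn(e,e) via R1 from conn(e,d), road(d,e)

yes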